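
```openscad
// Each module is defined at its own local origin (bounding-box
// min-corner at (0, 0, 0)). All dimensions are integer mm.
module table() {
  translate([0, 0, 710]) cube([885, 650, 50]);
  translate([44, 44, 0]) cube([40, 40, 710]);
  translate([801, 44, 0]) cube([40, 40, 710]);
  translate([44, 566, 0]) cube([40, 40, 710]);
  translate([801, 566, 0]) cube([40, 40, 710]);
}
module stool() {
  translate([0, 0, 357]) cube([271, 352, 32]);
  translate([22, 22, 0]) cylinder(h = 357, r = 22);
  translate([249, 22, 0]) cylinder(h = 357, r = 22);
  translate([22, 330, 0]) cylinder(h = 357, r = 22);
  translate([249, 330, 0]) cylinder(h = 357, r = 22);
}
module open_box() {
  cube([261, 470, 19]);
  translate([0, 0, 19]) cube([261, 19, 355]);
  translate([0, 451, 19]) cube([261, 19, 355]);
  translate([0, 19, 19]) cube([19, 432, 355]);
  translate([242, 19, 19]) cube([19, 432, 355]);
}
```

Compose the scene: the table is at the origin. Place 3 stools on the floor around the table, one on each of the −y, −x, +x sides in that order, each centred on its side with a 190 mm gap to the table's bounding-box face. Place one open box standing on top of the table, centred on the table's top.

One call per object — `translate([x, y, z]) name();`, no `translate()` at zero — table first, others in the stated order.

table();
translate([307, -542, 0]) stool();
translate([-461, 149, 0]) stool();
translate([1075, 149, 0]) stool();
translate([312, 90, 760]) open_box();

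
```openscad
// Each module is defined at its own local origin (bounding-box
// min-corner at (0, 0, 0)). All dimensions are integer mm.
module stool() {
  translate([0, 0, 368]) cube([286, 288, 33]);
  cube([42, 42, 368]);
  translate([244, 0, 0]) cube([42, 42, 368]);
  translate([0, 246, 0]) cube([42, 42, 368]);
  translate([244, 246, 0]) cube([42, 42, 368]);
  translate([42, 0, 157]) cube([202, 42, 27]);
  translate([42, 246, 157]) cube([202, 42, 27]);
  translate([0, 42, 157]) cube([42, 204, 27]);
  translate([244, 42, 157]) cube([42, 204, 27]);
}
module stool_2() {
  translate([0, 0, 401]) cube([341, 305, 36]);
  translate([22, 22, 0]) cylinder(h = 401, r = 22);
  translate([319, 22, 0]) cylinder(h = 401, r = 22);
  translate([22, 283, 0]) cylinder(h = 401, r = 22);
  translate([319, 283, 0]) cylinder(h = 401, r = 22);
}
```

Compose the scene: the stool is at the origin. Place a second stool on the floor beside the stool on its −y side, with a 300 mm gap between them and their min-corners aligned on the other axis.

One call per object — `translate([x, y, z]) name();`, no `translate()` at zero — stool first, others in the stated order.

stool();
translate([0, -605, 0]) stool_2();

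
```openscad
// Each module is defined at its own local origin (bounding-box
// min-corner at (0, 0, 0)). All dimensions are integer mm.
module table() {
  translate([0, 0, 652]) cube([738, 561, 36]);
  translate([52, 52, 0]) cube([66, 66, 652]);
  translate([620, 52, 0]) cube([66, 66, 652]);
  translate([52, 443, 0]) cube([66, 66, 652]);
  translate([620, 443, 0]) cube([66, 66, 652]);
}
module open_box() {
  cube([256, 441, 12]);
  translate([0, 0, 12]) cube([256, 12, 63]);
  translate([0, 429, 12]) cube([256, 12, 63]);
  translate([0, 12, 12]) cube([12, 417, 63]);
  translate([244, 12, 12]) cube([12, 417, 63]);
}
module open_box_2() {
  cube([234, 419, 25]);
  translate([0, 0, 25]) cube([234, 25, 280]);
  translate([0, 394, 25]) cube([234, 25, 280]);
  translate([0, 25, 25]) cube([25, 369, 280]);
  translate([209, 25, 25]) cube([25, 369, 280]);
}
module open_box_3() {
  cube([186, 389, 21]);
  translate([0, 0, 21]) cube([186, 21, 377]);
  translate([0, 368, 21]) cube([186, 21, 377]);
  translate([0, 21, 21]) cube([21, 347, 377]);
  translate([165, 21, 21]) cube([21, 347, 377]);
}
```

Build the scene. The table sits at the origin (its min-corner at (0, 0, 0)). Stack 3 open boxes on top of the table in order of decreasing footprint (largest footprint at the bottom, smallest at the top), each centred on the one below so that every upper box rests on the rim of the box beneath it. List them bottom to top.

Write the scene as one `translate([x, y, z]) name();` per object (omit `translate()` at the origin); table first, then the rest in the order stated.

table();
translate([241, 60, 688]) open_box();
translate([252, 71, 763]) open_box_2();
translate([276, 86, 1068]) open_box_3();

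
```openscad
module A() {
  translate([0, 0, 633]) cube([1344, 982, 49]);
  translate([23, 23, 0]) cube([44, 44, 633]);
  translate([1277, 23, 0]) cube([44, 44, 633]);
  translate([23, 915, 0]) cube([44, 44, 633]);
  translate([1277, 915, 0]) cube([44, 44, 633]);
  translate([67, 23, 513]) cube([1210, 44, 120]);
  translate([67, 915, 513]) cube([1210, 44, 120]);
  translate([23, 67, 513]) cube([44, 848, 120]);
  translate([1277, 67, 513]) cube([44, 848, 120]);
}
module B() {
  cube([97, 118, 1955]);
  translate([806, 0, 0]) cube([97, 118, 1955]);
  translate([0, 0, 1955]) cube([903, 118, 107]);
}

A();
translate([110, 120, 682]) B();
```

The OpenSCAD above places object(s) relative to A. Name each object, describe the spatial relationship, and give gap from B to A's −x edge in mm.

The door frame's min-x is at 110; the table's min-x is 0; gap = 110 mm.

A is a table. B is a door frame. The door frame is on top of the table. The gap from the door frame to the table's −x edge is 110 mm.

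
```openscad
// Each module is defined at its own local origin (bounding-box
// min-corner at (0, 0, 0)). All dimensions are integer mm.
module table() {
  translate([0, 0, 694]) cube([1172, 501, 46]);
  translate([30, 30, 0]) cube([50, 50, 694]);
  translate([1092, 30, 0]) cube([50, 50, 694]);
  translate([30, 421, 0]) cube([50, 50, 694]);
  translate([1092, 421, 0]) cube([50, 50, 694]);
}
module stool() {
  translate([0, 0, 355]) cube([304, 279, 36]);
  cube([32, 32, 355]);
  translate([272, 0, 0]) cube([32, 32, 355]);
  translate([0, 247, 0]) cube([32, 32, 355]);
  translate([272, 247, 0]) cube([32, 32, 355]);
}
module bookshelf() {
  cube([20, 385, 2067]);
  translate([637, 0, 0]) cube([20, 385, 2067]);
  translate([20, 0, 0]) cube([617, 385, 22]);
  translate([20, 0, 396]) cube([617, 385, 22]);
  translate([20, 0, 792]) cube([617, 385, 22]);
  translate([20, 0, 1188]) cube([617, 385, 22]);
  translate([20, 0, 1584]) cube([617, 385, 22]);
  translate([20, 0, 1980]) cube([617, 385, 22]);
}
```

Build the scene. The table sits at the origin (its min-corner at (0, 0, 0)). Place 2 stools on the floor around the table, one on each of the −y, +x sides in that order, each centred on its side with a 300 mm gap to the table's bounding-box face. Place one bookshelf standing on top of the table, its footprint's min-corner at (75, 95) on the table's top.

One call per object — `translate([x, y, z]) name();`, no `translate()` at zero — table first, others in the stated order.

table();
translate([434, -579, 0]) stool();
translate([1472, 111, 0]) stool();
translate([75, 95, 740]) bookshelf();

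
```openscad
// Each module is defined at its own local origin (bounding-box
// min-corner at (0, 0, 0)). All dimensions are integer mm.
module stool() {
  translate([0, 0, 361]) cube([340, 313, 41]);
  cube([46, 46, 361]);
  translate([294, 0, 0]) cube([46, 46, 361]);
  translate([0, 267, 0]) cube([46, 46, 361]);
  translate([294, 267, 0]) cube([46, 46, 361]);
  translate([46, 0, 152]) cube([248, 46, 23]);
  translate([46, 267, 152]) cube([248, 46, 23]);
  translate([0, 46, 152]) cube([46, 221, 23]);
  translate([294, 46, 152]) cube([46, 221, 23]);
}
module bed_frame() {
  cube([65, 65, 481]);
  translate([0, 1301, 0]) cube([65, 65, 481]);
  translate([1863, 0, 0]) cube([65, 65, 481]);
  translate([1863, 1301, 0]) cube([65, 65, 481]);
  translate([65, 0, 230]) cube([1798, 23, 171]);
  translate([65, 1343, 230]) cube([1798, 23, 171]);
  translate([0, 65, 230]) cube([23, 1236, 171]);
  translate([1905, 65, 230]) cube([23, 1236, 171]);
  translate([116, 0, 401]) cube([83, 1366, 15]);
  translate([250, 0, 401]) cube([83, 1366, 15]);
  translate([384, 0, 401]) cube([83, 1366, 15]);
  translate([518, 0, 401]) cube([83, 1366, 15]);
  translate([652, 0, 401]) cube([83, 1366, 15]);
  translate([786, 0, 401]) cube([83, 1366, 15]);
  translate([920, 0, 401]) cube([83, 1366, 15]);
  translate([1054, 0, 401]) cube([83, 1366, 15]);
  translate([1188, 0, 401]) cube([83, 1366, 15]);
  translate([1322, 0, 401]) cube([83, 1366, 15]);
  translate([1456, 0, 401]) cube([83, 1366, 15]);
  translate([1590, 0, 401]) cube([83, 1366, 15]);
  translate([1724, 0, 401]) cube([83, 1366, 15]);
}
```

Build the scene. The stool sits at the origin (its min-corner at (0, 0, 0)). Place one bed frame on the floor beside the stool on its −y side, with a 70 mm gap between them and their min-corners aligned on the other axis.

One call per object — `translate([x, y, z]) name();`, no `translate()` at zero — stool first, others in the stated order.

stool();
translate([0, -1436, 0]) bed_frame();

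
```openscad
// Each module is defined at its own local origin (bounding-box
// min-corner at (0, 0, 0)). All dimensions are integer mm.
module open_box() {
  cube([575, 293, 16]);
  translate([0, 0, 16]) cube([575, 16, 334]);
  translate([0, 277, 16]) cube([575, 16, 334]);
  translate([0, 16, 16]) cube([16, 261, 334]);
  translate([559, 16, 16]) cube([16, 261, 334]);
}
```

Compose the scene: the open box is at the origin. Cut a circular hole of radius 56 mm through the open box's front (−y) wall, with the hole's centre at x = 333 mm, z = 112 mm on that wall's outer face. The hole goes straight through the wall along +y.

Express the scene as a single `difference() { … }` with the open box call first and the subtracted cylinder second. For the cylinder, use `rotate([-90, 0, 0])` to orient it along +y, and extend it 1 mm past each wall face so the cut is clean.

difference() {
  open_box();
  translate([333, -1, 112]) rotate([-90, 0, 0]) cylinder(h = 18, r = 56);
}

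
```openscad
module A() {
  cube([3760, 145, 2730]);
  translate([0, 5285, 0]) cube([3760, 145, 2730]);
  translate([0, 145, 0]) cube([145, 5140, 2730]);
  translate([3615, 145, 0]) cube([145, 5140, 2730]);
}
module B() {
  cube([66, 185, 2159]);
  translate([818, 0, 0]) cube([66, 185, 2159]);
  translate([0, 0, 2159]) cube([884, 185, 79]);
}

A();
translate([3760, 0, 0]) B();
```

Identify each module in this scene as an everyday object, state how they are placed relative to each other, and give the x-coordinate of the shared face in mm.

The house frame's +x face and the door frame's −x face are both at x = 3760 mm.

A is a house frame. B is a door frame. The door frame is against the house frame's +x side, with their −y faces flush. The x-coordinate of the shared face is 3760 mm.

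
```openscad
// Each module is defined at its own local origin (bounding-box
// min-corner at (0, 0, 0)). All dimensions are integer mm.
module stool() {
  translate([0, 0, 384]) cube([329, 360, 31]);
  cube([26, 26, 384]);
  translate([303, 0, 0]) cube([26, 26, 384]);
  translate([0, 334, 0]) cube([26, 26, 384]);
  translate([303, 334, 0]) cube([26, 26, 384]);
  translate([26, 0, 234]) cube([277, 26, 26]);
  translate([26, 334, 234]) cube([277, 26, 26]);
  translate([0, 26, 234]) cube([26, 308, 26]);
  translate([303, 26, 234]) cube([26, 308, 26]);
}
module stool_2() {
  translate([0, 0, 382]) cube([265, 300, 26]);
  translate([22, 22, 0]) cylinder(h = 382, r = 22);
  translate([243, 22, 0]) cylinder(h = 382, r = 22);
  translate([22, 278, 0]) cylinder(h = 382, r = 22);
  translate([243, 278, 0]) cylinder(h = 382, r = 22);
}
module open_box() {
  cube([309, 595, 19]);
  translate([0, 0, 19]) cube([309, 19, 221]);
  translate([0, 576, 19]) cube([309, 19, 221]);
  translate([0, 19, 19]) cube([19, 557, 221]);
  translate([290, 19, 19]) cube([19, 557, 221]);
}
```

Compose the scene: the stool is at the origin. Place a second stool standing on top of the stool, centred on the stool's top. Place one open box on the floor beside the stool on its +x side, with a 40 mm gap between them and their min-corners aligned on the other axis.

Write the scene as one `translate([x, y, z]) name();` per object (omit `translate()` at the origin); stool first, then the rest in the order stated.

stool();
translate([32, 30, 415]) stool_2();
translate([369, 0, 0]) open_box();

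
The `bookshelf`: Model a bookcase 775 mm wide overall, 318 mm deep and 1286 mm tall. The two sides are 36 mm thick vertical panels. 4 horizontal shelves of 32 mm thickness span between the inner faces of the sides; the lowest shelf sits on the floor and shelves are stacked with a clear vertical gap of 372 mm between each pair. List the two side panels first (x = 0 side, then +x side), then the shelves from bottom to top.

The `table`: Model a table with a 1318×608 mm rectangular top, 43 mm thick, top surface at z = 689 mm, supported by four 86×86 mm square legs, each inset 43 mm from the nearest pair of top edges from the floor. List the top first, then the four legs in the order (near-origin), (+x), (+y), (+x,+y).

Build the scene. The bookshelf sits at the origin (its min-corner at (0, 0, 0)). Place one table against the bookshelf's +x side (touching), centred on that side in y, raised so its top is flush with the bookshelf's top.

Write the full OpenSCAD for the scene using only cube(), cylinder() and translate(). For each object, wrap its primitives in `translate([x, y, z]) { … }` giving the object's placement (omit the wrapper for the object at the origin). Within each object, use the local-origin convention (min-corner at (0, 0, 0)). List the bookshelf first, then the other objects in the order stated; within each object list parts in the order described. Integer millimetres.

cube([36, 318, 1286]);
translate([739, 0, 0]) cube([36, 318, 1286]);
translate([36, 0, 0]) cube([703, 318, 32]);
translate([36, 0, 404]) cube([703, 318, 32]);
translate([36, 0, 808]) cube([703, 318, 32]);
translate([36, 0, 1212]) cube([703, 318, 32]);
translate([775, -145, 597]) {
  translate([0, 0, 646]) cube([1318, 608, 43]);
  translate([43, 43, 0]) cube([86, 86, 646]);
  translate([1189, 43, 0]) cube([86, 86, 646]);
  translate([43, 479, 0]) cube([86, 86, 646]);
  translate([1189, 479, 0]) cube([86, 86, 646]);
}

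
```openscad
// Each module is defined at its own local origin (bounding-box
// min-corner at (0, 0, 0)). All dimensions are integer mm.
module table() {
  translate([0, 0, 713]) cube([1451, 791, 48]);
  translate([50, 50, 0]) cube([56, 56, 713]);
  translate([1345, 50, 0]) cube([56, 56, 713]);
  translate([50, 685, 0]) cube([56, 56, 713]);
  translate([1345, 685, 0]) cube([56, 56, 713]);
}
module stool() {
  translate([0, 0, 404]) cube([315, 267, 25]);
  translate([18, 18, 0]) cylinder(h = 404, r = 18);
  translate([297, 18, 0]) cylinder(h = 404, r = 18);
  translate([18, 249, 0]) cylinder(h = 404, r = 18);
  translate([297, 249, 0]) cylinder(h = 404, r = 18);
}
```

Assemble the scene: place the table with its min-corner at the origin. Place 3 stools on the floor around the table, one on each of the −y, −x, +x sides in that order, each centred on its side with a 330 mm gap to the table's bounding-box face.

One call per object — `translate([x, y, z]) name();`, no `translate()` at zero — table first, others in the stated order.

table();
translate([568, -597, 0]) stool();
translate([-645, 262, 0]) stool();
translate([1781, 262, 0]) stool();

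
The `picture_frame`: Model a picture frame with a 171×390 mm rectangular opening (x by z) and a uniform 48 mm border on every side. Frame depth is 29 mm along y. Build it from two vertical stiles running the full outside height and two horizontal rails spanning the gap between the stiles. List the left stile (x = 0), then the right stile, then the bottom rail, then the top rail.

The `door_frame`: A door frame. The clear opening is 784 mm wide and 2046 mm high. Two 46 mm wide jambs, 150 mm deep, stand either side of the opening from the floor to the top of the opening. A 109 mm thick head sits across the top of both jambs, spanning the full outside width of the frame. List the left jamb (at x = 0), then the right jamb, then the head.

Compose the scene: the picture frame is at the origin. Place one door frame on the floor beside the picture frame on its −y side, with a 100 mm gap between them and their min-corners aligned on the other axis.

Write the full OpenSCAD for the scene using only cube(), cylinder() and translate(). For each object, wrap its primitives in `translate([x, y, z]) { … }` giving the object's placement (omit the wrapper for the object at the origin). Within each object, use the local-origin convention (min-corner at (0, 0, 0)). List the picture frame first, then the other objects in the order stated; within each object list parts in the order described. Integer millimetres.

cube([48, 29, 486]);
translate([219, 0, 0]) cube([48, 29, 486]);
translate([48, 0, 0]) cube([171, 29, 48]);
translate([48, 0, 438]) cube([171, 29, 48]);
translate([0, -250, 0]) {
  cube([46, 150, 2046]);
  translate([830, 0, 0]) cube([46, 150, 2046]);
  translate([0, 0, 2046]) cube([876, 150, 109]);
}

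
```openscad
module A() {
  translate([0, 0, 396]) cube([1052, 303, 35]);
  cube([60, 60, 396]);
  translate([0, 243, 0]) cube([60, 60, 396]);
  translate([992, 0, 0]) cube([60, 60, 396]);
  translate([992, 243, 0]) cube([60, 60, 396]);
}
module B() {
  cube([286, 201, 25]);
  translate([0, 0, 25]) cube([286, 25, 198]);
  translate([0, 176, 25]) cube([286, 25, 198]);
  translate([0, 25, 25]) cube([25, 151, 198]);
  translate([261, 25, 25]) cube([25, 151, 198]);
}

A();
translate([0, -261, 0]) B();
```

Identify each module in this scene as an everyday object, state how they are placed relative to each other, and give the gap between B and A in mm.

The open box's nearest face is 60 mm from the bench's −y face.

A is a bench. B is an open box. The open box is on the floor beside the bench on its −y side. The gap between the open box and the bench is 60 mm.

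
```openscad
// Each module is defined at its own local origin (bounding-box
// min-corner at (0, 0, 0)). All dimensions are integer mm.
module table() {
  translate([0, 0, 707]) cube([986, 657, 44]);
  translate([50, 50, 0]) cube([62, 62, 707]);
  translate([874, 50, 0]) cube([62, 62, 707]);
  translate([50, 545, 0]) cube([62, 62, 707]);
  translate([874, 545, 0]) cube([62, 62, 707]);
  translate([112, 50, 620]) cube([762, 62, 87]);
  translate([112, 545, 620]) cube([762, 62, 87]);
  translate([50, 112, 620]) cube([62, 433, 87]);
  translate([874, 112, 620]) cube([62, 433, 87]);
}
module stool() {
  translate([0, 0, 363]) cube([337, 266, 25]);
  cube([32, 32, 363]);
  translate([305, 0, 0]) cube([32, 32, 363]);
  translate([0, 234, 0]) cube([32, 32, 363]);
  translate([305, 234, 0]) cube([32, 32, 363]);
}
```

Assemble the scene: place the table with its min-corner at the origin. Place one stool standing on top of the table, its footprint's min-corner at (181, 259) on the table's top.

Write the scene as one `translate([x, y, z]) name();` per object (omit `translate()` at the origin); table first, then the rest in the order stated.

table();
translate([181, 259, 751]) stool();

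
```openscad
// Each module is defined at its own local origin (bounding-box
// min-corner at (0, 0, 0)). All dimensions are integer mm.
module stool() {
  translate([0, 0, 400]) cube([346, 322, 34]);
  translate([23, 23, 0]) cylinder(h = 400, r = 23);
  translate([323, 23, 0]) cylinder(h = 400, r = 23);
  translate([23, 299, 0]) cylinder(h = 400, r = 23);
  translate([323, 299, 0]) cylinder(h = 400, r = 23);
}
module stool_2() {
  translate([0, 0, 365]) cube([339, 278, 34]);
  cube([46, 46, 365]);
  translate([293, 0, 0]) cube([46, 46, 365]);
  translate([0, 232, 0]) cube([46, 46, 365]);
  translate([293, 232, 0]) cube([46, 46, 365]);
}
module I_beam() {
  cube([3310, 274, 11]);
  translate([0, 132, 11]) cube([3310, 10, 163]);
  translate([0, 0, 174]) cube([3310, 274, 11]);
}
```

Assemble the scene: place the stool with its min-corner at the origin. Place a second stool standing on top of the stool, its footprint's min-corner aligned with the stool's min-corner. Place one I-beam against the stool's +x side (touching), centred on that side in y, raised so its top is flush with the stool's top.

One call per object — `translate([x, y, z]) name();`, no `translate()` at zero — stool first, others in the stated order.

stool();
translate([0, 0, 434]) stool_2();
translate([346, 24, 249]) I_beam();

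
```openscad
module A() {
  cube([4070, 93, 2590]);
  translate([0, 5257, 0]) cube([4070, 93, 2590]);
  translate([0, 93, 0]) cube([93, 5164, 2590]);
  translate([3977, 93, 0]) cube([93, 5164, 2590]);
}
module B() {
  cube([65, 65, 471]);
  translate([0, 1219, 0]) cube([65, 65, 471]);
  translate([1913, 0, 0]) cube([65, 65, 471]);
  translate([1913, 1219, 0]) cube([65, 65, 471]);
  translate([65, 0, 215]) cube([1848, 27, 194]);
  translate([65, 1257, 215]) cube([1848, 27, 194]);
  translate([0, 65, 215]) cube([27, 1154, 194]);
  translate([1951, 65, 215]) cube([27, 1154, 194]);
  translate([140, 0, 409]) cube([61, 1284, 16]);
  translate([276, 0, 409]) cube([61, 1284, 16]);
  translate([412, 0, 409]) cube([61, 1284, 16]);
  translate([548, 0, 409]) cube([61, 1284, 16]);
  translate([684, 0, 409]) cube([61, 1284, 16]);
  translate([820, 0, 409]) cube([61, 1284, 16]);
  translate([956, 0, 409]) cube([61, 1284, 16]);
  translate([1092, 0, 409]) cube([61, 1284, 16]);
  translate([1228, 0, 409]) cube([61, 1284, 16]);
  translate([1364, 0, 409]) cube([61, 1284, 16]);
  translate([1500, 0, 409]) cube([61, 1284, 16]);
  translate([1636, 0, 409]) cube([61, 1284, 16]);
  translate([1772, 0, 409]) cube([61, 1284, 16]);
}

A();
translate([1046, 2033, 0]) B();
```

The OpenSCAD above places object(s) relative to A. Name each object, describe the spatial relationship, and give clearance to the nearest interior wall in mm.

Clearances: x = 953, y = 1940; minimum 953 mm.

A is a house frame. B is a bed frame. The bed frame sits inside the house frame, centred. The clearance to the nearest interior wall is 953 mm.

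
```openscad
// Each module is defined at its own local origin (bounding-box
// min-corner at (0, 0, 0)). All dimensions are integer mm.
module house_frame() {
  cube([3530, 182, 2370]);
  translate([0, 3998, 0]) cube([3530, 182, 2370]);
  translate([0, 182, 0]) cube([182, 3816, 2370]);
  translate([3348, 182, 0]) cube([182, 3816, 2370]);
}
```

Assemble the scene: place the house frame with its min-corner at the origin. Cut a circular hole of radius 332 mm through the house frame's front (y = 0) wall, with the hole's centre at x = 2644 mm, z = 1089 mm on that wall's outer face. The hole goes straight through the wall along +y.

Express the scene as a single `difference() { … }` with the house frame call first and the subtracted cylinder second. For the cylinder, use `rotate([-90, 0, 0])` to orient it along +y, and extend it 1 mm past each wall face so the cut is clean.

difference() {
  house_frame();
  translate([2644, -1, 1089]) rotate([-90, 0, 0]) cylinder(h = 184, r = 332);
}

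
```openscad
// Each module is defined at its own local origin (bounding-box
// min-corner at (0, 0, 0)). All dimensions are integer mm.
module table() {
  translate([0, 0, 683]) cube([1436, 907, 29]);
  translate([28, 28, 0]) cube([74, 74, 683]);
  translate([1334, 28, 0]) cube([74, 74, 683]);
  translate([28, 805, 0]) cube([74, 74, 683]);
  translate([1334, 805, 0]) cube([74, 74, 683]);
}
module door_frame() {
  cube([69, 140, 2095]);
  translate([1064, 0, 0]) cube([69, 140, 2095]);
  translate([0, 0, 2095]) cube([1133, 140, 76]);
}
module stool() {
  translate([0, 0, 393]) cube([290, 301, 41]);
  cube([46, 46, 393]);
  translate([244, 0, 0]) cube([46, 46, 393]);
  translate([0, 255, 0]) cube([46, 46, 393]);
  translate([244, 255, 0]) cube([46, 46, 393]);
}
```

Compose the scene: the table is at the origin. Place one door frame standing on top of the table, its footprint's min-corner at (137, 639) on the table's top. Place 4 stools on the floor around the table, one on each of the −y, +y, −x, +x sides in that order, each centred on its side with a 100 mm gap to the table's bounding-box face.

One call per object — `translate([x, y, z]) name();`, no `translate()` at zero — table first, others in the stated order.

table();
translate([137, 639, 712]) door_frame();
translate([573, -401, 0]) stool();
translate([573, 1007, 0]) stool();
translate([-390, 303, 0]) stool();
translate([1536, 303, 0]) stool();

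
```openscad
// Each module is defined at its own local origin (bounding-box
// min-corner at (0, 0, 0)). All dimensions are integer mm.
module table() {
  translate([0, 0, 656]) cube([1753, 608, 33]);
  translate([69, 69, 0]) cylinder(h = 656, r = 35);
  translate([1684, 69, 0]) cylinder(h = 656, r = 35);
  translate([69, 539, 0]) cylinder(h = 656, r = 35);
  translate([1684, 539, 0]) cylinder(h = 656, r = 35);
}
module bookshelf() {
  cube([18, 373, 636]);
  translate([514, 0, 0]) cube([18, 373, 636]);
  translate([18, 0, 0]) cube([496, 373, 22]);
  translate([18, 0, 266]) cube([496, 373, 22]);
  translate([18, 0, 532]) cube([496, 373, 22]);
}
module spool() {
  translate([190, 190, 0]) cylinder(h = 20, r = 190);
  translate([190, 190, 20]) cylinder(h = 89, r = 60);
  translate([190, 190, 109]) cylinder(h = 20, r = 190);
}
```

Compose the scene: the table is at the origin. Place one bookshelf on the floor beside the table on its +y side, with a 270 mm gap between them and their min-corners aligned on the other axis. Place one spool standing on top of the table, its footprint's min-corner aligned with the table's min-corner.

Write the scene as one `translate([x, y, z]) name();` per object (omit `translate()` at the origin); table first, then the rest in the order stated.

table();
translate([0, 878, 0]) bookshelf();
translate([0, 0, 689]) spool();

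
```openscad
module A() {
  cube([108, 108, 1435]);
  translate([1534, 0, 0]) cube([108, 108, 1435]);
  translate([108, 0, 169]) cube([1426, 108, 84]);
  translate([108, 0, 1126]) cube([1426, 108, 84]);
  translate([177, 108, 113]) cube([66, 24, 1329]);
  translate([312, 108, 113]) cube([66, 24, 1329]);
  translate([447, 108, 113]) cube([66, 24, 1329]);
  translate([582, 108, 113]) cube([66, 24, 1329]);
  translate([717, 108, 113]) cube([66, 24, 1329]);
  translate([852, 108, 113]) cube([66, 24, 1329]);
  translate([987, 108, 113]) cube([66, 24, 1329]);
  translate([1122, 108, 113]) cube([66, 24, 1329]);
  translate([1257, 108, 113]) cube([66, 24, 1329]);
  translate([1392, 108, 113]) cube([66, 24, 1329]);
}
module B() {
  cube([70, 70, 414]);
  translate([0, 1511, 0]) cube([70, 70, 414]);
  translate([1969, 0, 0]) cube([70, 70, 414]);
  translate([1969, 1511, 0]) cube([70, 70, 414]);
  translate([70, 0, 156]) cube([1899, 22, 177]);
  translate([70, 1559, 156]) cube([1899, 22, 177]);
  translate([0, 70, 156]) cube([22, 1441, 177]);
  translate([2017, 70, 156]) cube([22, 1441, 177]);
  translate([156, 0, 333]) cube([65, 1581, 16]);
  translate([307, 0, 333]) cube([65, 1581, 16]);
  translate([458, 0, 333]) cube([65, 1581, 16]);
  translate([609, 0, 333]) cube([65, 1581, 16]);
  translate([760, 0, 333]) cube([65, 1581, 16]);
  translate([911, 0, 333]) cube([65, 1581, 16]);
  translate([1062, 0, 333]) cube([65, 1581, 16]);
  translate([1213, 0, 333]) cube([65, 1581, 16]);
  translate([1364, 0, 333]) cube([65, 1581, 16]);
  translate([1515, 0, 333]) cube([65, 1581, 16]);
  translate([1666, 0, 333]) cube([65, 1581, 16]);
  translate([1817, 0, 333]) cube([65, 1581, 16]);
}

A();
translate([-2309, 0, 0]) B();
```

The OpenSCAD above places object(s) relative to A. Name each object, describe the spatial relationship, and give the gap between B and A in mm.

The bed frame's nearest face is 270 mm from the fence section's −x face.

A is a fence section. B is a bed frame. The bed frame is on the floor beside the fence section on its −x side. The gap between the bed frame and the fence section is 270 mm.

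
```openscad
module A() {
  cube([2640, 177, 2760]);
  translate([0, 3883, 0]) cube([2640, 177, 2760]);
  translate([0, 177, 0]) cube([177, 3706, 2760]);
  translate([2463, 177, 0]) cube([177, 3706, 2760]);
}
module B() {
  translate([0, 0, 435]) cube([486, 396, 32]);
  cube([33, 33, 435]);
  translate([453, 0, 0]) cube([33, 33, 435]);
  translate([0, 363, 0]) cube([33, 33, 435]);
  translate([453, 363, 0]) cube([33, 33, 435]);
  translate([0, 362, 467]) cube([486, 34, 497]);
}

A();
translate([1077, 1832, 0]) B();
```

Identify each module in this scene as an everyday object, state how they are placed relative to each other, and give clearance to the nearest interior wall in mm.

Clearances: x = 900, y = 1655; minimum 900 mm.

A is a house frame. B is a chair. The chair sits inside the house frame, centred. The clearance to the nearest interior wall is 900 mm.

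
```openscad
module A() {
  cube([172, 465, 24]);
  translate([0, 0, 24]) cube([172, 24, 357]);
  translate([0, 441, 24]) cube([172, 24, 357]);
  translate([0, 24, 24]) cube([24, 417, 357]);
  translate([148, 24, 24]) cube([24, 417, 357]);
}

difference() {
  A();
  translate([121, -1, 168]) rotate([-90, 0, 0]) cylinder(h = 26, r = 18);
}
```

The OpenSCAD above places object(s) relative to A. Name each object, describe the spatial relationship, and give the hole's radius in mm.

The subtracted cylinder has r = 18 mm.

A is an open box. The open box has a circular hole through its front wall. The hole's radius is 18 mm.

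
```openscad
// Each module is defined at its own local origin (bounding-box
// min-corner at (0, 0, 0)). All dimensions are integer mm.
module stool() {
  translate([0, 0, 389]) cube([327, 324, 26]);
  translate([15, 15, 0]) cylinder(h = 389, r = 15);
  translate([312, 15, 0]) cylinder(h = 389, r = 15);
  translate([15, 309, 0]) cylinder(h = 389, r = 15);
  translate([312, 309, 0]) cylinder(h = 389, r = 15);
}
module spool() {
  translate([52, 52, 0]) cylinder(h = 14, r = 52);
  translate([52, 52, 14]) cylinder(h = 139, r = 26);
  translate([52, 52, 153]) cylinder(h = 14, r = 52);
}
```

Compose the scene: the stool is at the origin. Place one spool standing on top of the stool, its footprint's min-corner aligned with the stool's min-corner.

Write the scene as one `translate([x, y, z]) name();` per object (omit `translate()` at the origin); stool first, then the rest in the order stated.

stool();
translate([0, 0, 415]) spool();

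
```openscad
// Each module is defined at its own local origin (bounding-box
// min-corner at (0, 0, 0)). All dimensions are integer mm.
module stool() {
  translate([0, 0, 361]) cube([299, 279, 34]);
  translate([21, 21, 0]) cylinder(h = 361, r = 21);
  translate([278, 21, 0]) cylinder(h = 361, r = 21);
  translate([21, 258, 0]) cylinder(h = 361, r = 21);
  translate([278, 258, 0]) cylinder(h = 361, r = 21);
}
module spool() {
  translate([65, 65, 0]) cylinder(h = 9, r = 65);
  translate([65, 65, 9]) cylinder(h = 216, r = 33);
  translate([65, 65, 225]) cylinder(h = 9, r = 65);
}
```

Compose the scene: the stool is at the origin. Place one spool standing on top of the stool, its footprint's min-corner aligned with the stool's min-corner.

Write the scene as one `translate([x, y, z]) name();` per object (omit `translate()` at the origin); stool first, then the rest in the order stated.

stool();
translate([0, 0, 395]) spool();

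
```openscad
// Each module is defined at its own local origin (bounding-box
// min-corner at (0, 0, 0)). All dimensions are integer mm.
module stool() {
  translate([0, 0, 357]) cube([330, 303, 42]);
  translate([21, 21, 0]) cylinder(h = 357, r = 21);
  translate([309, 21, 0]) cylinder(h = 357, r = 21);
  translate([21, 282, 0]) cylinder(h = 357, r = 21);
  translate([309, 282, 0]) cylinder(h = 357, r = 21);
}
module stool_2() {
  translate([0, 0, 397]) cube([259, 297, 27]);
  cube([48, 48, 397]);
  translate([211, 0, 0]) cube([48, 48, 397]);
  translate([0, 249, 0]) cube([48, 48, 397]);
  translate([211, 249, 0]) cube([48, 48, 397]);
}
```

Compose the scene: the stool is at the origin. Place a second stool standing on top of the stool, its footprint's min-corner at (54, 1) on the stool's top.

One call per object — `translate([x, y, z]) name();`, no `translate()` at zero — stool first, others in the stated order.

stool();
translate([54, 1, 399]) stool_2();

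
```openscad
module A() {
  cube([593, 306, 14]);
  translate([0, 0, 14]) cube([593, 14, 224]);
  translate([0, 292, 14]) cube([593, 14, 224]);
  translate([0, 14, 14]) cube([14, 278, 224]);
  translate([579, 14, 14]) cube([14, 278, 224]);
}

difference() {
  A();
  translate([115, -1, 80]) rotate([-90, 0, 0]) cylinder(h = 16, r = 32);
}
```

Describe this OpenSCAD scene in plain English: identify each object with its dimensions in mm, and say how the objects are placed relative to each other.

A is an open storage box with external size 593×306×238 mm and wall thickness 14 mm (the base is also 14 mm thick). The base covers the whole footprint; the four walls stand on the base, with the y-facing walls full-width and the x-facing walls fitting between their inner faces.

The open box has a circular hole of radius 32 mm through its front wall, centred at (x = 115, z = 80).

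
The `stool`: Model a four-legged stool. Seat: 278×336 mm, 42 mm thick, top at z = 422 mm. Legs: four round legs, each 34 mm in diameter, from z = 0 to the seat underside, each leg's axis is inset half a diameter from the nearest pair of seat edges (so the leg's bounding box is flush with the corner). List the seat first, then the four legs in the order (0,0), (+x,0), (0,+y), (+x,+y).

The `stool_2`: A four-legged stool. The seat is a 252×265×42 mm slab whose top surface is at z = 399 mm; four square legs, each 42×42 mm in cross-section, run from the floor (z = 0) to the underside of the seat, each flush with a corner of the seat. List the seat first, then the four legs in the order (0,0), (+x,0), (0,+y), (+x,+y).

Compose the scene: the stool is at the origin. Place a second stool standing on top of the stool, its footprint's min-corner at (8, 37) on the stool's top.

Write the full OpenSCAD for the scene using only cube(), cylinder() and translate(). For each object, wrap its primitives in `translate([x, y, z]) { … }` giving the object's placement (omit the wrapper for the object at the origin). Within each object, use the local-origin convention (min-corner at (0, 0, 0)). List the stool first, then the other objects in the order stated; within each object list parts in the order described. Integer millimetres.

translate([0, 0, 380]) cube([278, 336, 42]);
translate([17, 17, 0]) cylinder(h = 380, r = 17);
translate([261, 17, 0]) cylinder(h = 380, r = 17);
translate([17, 319, 0]) cylinder(h = 380, r = 17);
translate([261, 319, 0]) cylinder(h = 380, r = 17);
translate([8, 37, 422]) {
  translate([0, 0, 357]) cube([252, 265, 42]);
  cube([42, 42, 357]);
  translate([210, 0, 0]) cube([42, 42, 357]);
  translate([0, 223, 0]) cube([42, 42, 357]);
  translate([210, 223, 0]) cube([42, 42, 357]);
}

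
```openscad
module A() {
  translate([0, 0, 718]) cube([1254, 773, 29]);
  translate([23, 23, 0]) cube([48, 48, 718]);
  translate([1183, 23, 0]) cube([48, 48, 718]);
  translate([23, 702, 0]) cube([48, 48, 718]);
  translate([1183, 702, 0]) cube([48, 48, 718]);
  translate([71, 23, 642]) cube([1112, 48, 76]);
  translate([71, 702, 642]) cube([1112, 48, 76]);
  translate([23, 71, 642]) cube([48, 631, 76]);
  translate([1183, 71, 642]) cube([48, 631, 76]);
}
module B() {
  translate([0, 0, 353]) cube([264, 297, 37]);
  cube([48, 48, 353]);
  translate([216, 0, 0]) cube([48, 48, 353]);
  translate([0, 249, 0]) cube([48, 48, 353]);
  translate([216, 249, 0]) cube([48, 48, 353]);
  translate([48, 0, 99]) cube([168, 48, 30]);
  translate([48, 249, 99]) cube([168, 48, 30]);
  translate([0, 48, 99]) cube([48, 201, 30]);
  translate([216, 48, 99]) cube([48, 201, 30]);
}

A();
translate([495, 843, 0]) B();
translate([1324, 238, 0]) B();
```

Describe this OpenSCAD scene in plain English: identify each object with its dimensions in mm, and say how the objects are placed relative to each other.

A is a table: top 1254 mm (x) × 773 mm (y), 29 mm thick, upper face at z = 747 mm, on four 48×48 mm square legs, each inset 23 mm from the nearest pair of top edges, running from z = 0 to the bottom of the top. Four apron rails, 48 mm thick and 76 mm tall, run between adjacent legs with their top edges flush with the underside of the top and their outer faces flush with the legs' outer faces.

B is a simple wooden stool: a rectangular seat 264 mm (x) by 297 mm (y), 37 mm thick, top face at z = 390 mm, on four square legs, each 48×48 mm in cross-section. The legs rest on z = 0, each flush with a corner of the seat. Four stretchers, 48 mm wide and 30 mm tall, connect adjacent legs with their undersides at z = 99 mm, each running between the inner faces of the legs it joins and aligned with the legs' outer faces on the other axis.

Two stools sit around the table at the +y, +x sides.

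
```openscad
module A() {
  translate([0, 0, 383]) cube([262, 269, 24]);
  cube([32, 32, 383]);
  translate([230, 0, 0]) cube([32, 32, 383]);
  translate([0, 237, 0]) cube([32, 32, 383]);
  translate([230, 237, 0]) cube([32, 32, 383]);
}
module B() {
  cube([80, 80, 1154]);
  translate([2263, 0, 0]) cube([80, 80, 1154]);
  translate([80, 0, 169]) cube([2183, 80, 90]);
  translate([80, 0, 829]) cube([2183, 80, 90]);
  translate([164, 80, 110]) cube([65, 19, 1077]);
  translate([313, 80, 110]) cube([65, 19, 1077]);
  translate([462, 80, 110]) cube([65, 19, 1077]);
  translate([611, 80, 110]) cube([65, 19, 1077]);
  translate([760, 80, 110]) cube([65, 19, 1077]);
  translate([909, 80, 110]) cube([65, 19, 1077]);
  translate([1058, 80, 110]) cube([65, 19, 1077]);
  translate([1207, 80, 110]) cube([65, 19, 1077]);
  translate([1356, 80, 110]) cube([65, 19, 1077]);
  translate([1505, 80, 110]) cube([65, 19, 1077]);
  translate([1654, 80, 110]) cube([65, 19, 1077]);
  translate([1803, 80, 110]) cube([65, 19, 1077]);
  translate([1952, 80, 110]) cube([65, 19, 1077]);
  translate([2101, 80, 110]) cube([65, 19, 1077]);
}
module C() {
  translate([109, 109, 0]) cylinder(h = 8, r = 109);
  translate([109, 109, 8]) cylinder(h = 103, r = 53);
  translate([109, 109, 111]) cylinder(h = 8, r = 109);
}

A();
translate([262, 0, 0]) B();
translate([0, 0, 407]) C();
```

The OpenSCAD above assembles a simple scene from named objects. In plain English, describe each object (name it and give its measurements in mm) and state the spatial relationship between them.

A is a simple wooden stool: a rectangular seat 262 mm (x) by 269 mm (y), 24 mm thick, top face at z = 407 mm, on four square legs, each 32×32 mm in cross-section. The legs rest on z = 0, each flush with a corner of the seat.

B is a fence section. Two 80×80 mm posts, 1154 mm tall, stand on the floor with a clear span of 2183 mm between their inner faces. Two horizontal rails of 80×90 mm section span the gap between the posts with their undersides at z = 169 mm and z = 829 mm, flush with the posts' −y face. 14 pickets, each 65 mm wide, 19 mm thick and 1077 mm tall, are fixed to the +y face of the rails with their bottoms at z = 110 mm, evenly spaced across the span with equal gaps (rounded down to the nearest mm) at the −x end and between each pair — any rounding remainder accumulates at the +x end.

C is a spool: two coaxial disc flanges of radius 109 mm and thickness 8 mm, joined by a core cylinder of radius 53 mm and height 103 mm. The lower flange rests on z = 0 and the three cylinders share a vertical axis.

The fence section is against the stool's +x side, with their −y faces flush. The spool is on top of the stool.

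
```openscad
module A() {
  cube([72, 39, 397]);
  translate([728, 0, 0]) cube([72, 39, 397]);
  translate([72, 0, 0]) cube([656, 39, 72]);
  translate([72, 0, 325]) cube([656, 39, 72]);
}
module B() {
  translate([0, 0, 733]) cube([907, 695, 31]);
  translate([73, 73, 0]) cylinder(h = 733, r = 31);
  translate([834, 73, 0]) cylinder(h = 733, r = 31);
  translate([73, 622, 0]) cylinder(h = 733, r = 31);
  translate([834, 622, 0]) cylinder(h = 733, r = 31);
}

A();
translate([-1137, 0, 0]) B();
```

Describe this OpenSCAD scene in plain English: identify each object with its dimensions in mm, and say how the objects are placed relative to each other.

A is a rectangular picture frame lying in the x–z plane (depth along y). The opening is 656 mm wide (x) by 253 mm tall (z), surrounded by a border 72 mm wide on all four sides. The frame is 39 mm deep and is made of two full-height vertical stiles with two horizontal rails fitted between them.

B is a rectangular dining table. The top is 907×695×31 mm with its upper surface at z = 764 mm. It stands on four round legs of 62 mm diameter, each leg's bounding box inset 42 mm from the nearest pair of top edges, running from the floor to the underside of the top.

The table is on the floor beside the picture frame on its −x side.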